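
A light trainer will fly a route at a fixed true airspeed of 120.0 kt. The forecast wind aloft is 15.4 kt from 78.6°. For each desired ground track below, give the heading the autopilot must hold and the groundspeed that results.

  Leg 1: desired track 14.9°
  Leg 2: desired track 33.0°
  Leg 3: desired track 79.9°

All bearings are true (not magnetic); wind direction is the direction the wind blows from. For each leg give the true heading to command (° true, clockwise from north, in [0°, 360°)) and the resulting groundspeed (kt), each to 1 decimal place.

Leg 1: desired track 14.9°; wind correction +6.6° → command heading 21.5°, groundspeed 112.4 kt
Leg 2: desired track 33.0°; wind correction +5.3° → command heading 38.3°, groundspeed 108.7 kt
Leg 3: desired track 79.9°; wind correction -0.2° → command heading 79.7°, groundspeed 104.6 kt

Leg 1: heading=21.5°, groundspeed=112.4 kt
Leg 2: heading=38.3°, groundspeed=108.7 kt
Leg 3: heading=79.7°, groundspeed=104.6 kt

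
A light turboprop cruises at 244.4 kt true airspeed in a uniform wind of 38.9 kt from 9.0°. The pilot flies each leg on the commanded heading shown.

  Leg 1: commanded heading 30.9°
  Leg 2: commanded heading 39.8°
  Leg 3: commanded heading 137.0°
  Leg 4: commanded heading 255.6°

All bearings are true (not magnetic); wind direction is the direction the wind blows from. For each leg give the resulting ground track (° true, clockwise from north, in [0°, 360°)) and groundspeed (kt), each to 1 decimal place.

Leg 1: track=34.9°, groundspeed=208.8 kt
Leg 2: track=45.2°, groundspeed=211.9 kt
Leg 3: track=143.5°, groundspeed=270.1 kt
Leg 4: track=247.8°, groundspeed=262.3 kt

Leg 1: heading 30.9°; drift +4.0° → track 34.9°, groundspeed 208.8 kt
Leg 2: heading 39.8°; drift +5.4° → track 45.2°, groundspeed 211.9 kt
Leg 3: heading 137.0°; drift +6.5° → track 143.5°, groundspeed 270.1 kt
Leg 4: heading 255.6°; drift -7.8° → track 247.8°, groundspeed 262.3 kt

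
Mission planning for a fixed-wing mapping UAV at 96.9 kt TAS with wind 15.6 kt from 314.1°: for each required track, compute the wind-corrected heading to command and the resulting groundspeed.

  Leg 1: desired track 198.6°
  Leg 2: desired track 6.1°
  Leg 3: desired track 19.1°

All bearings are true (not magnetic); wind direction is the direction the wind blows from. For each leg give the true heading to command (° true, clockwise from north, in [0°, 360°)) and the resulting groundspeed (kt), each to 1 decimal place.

Leg 1: heading=207.0°, groundspeed=102.6 kt
Leg 2: heading=358.8°, groundspeed=86.5 kt
Leg 3: heading=10.7°, groundspeed=89.3 kt

Leg 1: desired track 198.6°; wind correction +8.4° → command heading 207.0°, groundspeed 102.6 kt
Leg 2: desired track 6.1°; wind correction -7.3° → command heading 358.8°, groundspeed 86.5 kt
Leg 3: desired track 19.1°; wind correction -8.4° → command heading 10.7°, groundspeed 89.3 kt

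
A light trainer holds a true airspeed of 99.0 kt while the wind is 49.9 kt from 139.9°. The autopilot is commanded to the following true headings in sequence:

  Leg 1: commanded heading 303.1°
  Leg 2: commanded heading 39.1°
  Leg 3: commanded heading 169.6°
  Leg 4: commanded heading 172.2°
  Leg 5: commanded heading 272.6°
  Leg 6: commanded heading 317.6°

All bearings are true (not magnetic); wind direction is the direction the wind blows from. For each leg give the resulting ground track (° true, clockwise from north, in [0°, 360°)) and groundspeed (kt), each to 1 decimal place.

Leg 1: heading 303.1°; drift +5.6° → track 308.7°, groundspeed 147.5 kt
Leg 2: heading 39.1°; drift -24.3° → track 14.8°, groundspeed 118.9 kt
Leg 3: heading 169.6°; drift +24.0° → track 193.6°, groundspeed 60.9 kt
Leg 4: heading 172.2°; drift +25.1° → track 197.3°, groundspeed 62.8 kt
Leg 5: heading 272.6°; drift +15.4° → track 288.0°, groundspeed 137.8 kt
Leg 6: heading 317.6°; drift +0.8° → track 318.4°, groundspeed 148.9 kt

Leg 1: track=308.7°, groundspeed=147.5 kt
Leg 2: track=14.8°, groundspeed=118.9 kt
Leg 3: track=193.6°, groundspeed=60.9 kt
Leg 4: track=197.3°, groundspeed=62.8 kt
Leg 5: track=288.0°, groundspeed=137.8 kt
Leg 6: track=318.4°, groundspeed=148.9 kt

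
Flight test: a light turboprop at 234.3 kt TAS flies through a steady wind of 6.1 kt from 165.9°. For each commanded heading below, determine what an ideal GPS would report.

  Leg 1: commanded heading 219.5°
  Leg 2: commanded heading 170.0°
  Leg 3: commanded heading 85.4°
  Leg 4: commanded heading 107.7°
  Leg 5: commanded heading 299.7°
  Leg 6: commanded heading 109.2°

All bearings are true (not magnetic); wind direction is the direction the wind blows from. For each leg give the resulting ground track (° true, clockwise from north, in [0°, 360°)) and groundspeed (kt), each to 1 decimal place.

Leg 1: track=220.7°, groundspeed=230.7 kt
Leg 2: track=170.1°, groundspeed=228.2 kt
Leg 3: track=83.9°, groundspeed=233.4 kt
Leg 4: track=106.4°, groundspeed=231.1 kt
Leg 5: track=300.8°, groundspeed=238.6 kt
Leg 6: track=107.9°, groundspeed=231.0 kt

Leg 1: heading 219.5°; drift +1.2° → track 220.7°, groundspeed 230.7 kt
Leg 2: heading 170.0°; drift +0.1° → track 170.1°, groundspeed 228.2 kt
Leg 3: heading 85.4°; drift -1.5° → track 83.9°, groundspeed 233.4 kt
Leg 4: heading 107.7°; drift -1.3° → track 106.4°, groundspeed 231.1 kt
Leg 5: heading 299.7°; drift +1.1° → track 300.8°, groundspeed 238.6 kt
Leg 6: heading 109.2°; drift -1.3° → track 107.9°, groundspeed 231.0 kt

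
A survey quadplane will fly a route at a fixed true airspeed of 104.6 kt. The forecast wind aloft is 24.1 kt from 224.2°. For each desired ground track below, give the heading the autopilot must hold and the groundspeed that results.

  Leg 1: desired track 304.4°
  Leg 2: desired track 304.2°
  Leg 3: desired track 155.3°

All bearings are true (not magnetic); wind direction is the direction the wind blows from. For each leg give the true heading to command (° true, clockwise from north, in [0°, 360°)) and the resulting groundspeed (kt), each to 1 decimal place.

Leg 1: desired track 304.4°; wind correction -13.1° → command heading 291.3°, groundspeed 97.8 kt
Leg 2: desired track 304.2°; wind correction -13.1° → command heading 291.1°, groundspeed 97.7 kt
Leg 3: desired track 155.3°; wind correction +12.4° → command heading 167.7°, groundspeed 93.5 kt

Leg 1: heading=291.3°, groundspeed=97.8 kt
Leg 2: heading=291.1°, groundspeed=97.7 kt
Leg 3: heading=167.7°, groundspeed=93.5 kt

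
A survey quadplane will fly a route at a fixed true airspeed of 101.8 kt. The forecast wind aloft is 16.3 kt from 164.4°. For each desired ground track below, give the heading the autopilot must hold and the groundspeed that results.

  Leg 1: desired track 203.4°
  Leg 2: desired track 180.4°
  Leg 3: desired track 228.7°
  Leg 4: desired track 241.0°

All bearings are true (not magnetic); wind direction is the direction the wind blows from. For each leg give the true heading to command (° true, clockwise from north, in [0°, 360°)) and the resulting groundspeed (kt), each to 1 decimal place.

Leg 1: heading=197.6°, groundspeed=88.6 kt
Leg 2: heading=177.9°, groundspeed=86.0 kt
Leg 3: heading=220.4°, groundspeed=93.7 kt
Leg 4: heading=232.0°, groundspeed=96.8 kt

Leg 1: desired track 203.4°; wind correction -5.8° → command heading 197.6°, groundspeed 88.6 kt
Leg 2: desired track 180.4°; wind correction -2.5° → command heading 177.9°, groundspeed 86.0 kt
Leg 3: desired track 228.7°; wind correction -8.3° → command heading 220.4°, groundspeed 93.7 kt
Leg 4: desired track 241.0°; wind correction -9.0° → command heading 232.0°, groundspeed 96.8 kt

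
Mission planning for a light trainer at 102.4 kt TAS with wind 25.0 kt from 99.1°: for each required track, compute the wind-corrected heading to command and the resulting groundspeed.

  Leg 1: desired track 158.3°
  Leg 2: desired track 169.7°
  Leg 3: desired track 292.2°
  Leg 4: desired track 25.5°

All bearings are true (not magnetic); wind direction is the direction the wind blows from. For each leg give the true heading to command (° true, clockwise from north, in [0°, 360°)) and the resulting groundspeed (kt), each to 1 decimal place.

Leg 1: heading=146.2°, groundspeed=87.3 kt
Leg 2: heading=156.4°, groundspeed=91.3 kt
Leg 3: heading=295.4°, groundspeed=126.6 kt
Leg 4: heading=39.0°, groundspeed=92.5 kt

Leg 1: desired track 158.3°; wind correction -12.1° → command heading 146.2°, groundspeed 87.3 kt
Leg 2: desired track 169.7°; wind correction -13.3° → command heading 156.4°, groundspeed 91.3 kt
Leg 3: desired track 292.2°; wind correction +3.2° → command heading 295.4°, groundspeed 126.6 kt
Leg 4: desired track 25.5°; wind correction +13.5° → command heading 39.0°, groundspeed 92.5 kt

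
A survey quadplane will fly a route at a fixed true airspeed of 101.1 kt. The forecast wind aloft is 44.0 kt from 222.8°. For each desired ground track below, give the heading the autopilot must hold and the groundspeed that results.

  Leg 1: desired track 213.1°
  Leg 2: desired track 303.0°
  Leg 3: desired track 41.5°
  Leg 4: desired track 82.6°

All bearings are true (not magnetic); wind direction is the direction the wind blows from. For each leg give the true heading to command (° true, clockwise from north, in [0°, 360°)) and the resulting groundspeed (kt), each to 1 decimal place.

Leg 1: desired track 213.1°; wind correction +4.2° → command heading 217.3°, groundspeed 57.5 kt
Leg 2: desired track 303.0°; wind correction -25.4° → command heading 277.6°, groundspeed 83.8 kt
Leg 3: desired track 41.5°; wind correction -0.6° → command heading 40.9°, groundspeed 145.1 kt
Leg 4: desired track 82.6°; wind correction +16.2° → command heading 98.8°, groundspeed 130.9 kt

Leg 1: heading=217.3°, groundspeed=57.5 kt
Leg 2: heading=277.6°, groundspeed=83.8 kt
Leg 3: heading=40.9°, groundspeed=145.1 kt
Leg 4: heading=98.8°, groundspeed=130.9 kt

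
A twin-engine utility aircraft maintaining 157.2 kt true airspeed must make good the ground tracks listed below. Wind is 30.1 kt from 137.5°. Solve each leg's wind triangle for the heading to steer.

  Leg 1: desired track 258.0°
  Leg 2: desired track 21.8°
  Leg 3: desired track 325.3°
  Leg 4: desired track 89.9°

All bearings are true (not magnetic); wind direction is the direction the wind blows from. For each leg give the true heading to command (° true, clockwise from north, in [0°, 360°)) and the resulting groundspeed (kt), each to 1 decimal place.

Leg 1: desired track 258.0°; wind correction -9.5° → command heading 248.5°, groundspeed 170.3 kt
Leg 2: desired track 21.8°; wind correction +9.9° → command heading 31.7°, groundspeed 167.9 kt
Leg 3: desired track 325.3°; wind correction +1.5° → command heading 326.8°, groundspeed 187.0 kt
Leg 4: desired track 89.9°; wind correction +8.1° → command heading 98.0°, groundspeed 135.3 kt

Leg 1: heading=248.5°, groundspeed=170.3 kt
Leg 2: heading=31.7°, groundspeed=167.9 kt
Leg 3: heading=326.8°, groundspeed=187.0 kt
Leg 4: heading=98.0°, groundspeed=135.3 kt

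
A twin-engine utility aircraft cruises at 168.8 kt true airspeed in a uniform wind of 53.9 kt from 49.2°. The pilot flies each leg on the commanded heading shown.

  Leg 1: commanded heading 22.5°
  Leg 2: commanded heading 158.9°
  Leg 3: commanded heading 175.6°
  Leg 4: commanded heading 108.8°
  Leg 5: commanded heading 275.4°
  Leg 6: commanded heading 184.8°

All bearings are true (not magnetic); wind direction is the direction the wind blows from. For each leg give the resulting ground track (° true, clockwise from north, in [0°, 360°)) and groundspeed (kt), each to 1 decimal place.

Leg 1: track=11.1°, groundspeed=123.1 kt
Leg 2: track=174.1°, groundspeed=193.7 kt
Leg 3: track=187.8°, groundspeed=205.4 kt
Leg 4: track=127.0°, groundspeed=149.0 kt
Leg 5: track=264.7°, groundspeed=209.7 kt
Leg 6: track=195.1°, groundspeed=210.7 kt

Leg 1: heading 22.5°; drift -11.4° → track 11.1°, groundspeed 123.1 kt
Leg 2: heading 158.9°; drift +15.2° → track 174.1°, groundspeed 193.7 kt
Leg 3: heading 175.6°; drift +12.2° → track 187.8°, groundspeed 205.4 kt
Leg 4: heading 108.8°; drift +18.2° → track 127.0°, groundspeed 149.0 kt
Leg 5: heading 275.4°; drift -10.7° → track 264.7°, groundspeed 209.7 kt
Leg 6: heading 184.8°; drift +10.3° → track 195.1°, groundspeed 210.7 kt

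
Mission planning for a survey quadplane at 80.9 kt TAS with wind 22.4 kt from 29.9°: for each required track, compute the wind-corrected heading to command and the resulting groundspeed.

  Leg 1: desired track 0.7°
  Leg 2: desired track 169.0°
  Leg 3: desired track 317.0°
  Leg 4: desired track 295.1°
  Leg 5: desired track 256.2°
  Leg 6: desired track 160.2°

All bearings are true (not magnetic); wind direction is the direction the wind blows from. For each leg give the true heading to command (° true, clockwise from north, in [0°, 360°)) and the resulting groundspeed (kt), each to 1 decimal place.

Leg 1: heading=8.5°, groundspeed=60.6 kt
Leg 2: heading=158.6°, groundspeed=96.5 kt
Leg 3: heading=332.3°, groundspeed=71.4 kt
Leg 4: heading=311.1°, groundspeed=79.6 kt
Leg 5: heading=267.7°, groundspeed=94.7 kt
Leg 6: heading=148.0°, groundspeed=93.6 kt

Leg 1: desired track 0.7°; wind correction +7.8° → command heading 8.5°, groundspeed 60.6 kt
Leg 2: desired track 169.0°; wind correction -10.4° → command heading 158.6°, groundspeed 96.5 kt
Leg 3: desired track 317.0°; wind correction +15.3° → command heading 332.3°, groundspeed 71.4 kt
Leg 4: desired track 295.1°; wind correction +16.0° → command heading 311.1°, groundspeed 79.6 kt
Leg 5: desired track 256.2°; wind correction +11.5° → command heading 267.7°, groundspeed 94.7 kt
Leg 6: desired track 160.2°; wind correction -12.2° → command heading 148.0°, groundspeed 93.6 kt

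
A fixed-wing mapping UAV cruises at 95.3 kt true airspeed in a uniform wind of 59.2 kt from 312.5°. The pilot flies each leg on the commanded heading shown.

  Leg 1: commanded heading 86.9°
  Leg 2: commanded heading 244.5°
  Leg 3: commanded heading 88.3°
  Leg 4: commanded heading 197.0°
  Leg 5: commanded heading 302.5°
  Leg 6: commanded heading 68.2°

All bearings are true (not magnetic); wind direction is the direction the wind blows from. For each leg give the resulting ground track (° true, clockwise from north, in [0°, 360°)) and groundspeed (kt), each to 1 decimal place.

Leg 1: heading 86.9°; drift +17.2° → track 104.1°, groundspeed 143.1 kt
Leg 2: heading 244.5°; drift -36.9° → track 207.6°, groundspeed 91.4 kt
Leg 3: heading 88.3°; drift +16.7° → track 105.0°, groundspeed 143.8 kt
Leg 4: heading 197.0°; drift -23.9° → track 173.1°, groundspeed 132.1 kt
Leg 5: heading 302.5°; drift -15.5° → track 287.0°, groundspeed 38.4 kt
Leg 6: heading 68.2°; drift +23.8° → track 92.0°, groundspeed 132.2 kt

Leg 1: track=104.1°, groundspeed=143.1 kt
Leg 2: track=207.6°, groundspeed=91.4 kt
Leg 3: track=105.0°, groundspeed=143.8 kt
Leg 4: track=173.1°, groundspeed=132.1 kt
Leg 5: track=287.0°, groundspeed=38.4 kt
Leg 6: track=92.0°, groundspeed=132.2 kt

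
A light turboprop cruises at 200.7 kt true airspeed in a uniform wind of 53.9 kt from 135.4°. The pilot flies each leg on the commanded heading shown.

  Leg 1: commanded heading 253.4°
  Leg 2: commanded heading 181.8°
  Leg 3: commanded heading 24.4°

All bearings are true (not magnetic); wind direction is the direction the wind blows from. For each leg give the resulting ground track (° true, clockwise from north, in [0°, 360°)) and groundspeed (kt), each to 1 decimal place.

Leg 1: heading 253.4°; drift +11.9° → track 265.3°, groundspeed 231.0 kt
Leg 2: heading 181.8°; drift +13.4° → track 195.2°, groundspeed 168.1 kt
Leg 3: heading 24.4°; drift -12.9° → track 11.5°, groundspeed 225.7 kt

Leg 1: track=265.3°, groundspeed=231.0 kt
Leg 2: track=195.2°, groundspeed=168.1 kt
Leg 3: track=11.5°, groundspeed=225.7 kt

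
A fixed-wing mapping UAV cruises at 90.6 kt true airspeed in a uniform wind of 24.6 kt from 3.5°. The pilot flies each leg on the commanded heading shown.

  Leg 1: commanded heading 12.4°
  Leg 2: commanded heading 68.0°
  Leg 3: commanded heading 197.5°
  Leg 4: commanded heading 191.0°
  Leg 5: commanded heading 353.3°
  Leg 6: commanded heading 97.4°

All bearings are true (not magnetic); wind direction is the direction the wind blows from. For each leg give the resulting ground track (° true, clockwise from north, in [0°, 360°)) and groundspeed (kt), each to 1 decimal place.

Leg 1: track=15.7°, groundspeed=66.4 kt
Leg 2: track=83.5°, groundspeed=83.0 kt
Leg 3: track=194.5°, groundspeed=114.6 kt
Leg 4: track=189.4°, groundspeed=115.0 kt
Leg 5: track=349.5°, groundspeed=66.5 kt
Leg 6: track=112.3°, groundspeed=95.5 kt

Leg 1: heading 12.4°; drift +3.3° → track 15.7°, groundspeed 66.4 kt
Leg 2: heading 68.0°; drift +15.5° → track 83.5°, groundspeed 83.0 kt
Leg 3: heading 197.5°; drift -3.0° → track 194.5°, groundspeed 114.6 kt
Leg 4: heading 191.0°; drift -1.6° → track 189.4°, groundspeed 115.0 kt
Leg 5: heading 353.3°; drift -3.8° → track 349.5°, groundspeed 66.5 kt
Leg 6: heading 97.4°; drift +14.9° → track 112.3°, groundspeed 95.5 kt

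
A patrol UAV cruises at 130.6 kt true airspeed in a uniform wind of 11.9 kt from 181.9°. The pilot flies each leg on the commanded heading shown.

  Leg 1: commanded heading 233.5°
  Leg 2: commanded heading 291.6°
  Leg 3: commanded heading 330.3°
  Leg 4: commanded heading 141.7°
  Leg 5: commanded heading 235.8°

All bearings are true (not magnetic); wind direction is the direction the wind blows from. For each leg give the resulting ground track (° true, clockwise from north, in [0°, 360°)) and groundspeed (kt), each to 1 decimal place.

Leg 1: track=237.8°, groundspeed=123.6 kt
Leg 2: track=296.4°, groundspeed=135.1 kt
Leg 3: track=332.8°, groundspeed=140.9 kt
Leg 4: track=138.1°, groundspeed=121.8 kt
Leg 5: track=240.2°, groundspeed=124.0 kt

Leg 1: heading 233.5°; drift +4.3° → track 237.8°, groundspeed 123.6 kt
Leg 2: heading 291.6°; drift +4.8° → track 296.4°, groundspeed 135.1 kt
Leg 3: heading 330.3°; drift +2.5° → track 332.8°, groundspeed 140.9 kt
Leg 4: heading 141.7°; drift -3.6° → track 138.1°, groundspeed 121.8 kt
Leg 5: heading 235.8°; drift +4.4° → track 240.2°, groundspeed 124.0 kt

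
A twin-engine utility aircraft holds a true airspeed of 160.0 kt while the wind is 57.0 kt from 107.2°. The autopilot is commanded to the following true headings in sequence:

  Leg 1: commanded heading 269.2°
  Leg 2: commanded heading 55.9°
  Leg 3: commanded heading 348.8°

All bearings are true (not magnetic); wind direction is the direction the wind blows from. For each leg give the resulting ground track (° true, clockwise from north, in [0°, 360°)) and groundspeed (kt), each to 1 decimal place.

Leg 1: heading 269.2°; drift +4.7° → track 273.9°, groundspeed 214.9 kt
Leg 2: heading 55.9°; drift -19.7° → track 36.2°, groundspeed 132.1 kt
Leg 3: heading 348.8°; drift -15.0° → track 333.8°, groundspeed 193.7 kt

Leg 1: track=273.9°, groundspeed=214.9 kt
Leg 2: track=36.2°, groundspeed=132.1 kt
Leg 3: track=333.8°, groundspeed=193.7 kt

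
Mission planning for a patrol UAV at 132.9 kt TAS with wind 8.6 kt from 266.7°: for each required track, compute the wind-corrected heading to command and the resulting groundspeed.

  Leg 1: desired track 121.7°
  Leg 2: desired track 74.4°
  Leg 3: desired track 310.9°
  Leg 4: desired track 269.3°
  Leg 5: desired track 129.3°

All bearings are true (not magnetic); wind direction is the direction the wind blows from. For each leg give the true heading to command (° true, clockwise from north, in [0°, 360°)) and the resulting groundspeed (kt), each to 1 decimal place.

Leg 1: heading=123.8°, groundspeed=139.9 kt
Leg 2: heading=73.6°, groundspeed=141.3 kt
Leg 3: heading=308.3°, groundspeed=126.6 kt
Leg 4: heading=269.1°, groundspeed=124.3 kt
Leg 5: heading=131.8°, groundspeed=139.1 kt

Leg 1: desired track 121.7°; wind correction +2.1° → command heading 123.8°, groundspeed 139.9 kt
Leg 2: desired track 74.4°; wind correction -0.8° → command heading 73.6°, groundspeed 141.3 kt
Leg 3: desired track 310.9°; wind correction -2.6° → command heading 308.3°, groundspeed 126.6 kt
Leg 4: desired track 269.3°; wind correction -0.2° → command heading 269.1°, groundspeed 124.3 kt
Leg 5: desired track 129.3°; wind correction +2.5° → command heading 131.8°, groundspeed 139.1 kt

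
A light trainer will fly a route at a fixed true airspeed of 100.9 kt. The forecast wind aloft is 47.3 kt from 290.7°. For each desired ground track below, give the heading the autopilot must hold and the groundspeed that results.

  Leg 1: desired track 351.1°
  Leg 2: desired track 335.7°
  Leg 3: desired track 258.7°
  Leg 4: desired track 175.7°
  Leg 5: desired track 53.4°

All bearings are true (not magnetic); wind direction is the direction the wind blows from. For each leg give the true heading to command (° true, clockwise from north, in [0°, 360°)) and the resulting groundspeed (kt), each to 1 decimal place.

Leg 1: desired track 351.1°; wind correction -24.1° → command heading 327.0°, groundspeed 68.8 kt
Leg 2: desired track 335.7°; wind correction -19.4° → command heading 316.3°, groundspeed 61.7 kt
Leg 3: desired track 258.7°; wind correction +14.4° → command heading 273.1°, groundspeed 57.6 kt
Leg 4: desired track 175.7°; wind correction +25.1° → command heading 200.8°, groundspeed 111.3 kt
Leg 5: desired track 53.4°; wind correction -23.2° → command heading 30.2°, groundspeed 118.3 kt

Leg 1: heading=327.0°, groundspeed=68.8 kt
Leg 2: heading=316.3°, groundspeed=61.7 kt
Leg 3: heading=273.1°, groundspeed=57.6 kt
Leg 4: heading=200.8°, groundspeed=111.3 kt
Leg 5: heading=30.2°, groundspeed=118.3 kt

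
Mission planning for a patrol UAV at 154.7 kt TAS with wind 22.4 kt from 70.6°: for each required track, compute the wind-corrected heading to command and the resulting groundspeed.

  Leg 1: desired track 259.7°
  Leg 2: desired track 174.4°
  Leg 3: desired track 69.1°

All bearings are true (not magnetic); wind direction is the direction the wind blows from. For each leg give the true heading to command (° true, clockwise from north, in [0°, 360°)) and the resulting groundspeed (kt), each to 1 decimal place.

Leg 1: heading=261.0°, groundspeed=176.8 kt
Leg 2: heading=166.3°, groundspeed=158.5 kt
Leg 3: heading=69.3°, groundspeed=132.3 kt

Leg 1: desired track 259.7°; wind correction +1.3° → command heading 261.0°, groundspeed 176.8 kt
Leg 2: desired track 174.4°; wind correction -8.1° → command heading 166.3°, groundspeed 158.5 kt
Leg 3: desired track 69.1°; wind correction +0.2° → command heading 69.3°, groundspeed 132.3 kt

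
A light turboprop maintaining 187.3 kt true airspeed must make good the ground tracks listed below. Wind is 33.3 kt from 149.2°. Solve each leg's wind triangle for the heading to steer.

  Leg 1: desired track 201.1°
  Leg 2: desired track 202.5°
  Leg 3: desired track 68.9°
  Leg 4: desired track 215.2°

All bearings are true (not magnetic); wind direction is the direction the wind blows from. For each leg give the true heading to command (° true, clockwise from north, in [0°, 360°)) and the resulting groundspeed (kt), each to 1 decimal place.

Leg 1: desired track 201.1°; wind correction -8.0° → command heading 193.1°, groundspeed 164.9 kt
Leg 2: desired track 202.5°; wind correction -8.2° → command heading 194.3°, groundspeed 165.5 kt
Leg 3: desired track 68.9°; wind correction +10.1° → command heading 79.0°, groundspeed 178.8 kt
Leg 4: desired track 215.2°; wind correction -9.3° → command heading 205.9°, groundspeed 171.3 kt

Leg 1: heading=193.1°, groundspeed=164.9 kt
Leg 2: heading=194.3°, groundspeed=165.5 kt
Leg 3: heading=79.0°, groundspeed=178.8 kt
Leg 4: heading=205.9°, groundspeed=171.3 kt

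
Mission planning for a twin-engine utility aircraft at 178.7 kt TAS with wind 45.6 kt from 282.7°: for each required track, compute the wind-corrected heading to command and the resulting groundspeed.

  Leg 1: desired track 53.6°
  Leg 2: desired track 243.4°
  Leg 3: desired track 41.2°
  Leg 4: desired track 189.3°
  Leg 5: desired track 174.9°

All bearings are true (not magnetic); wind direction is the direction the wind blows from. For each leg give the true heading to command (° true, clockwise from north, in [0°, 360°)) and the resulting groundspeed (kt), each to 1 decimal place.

Leg 1: heading=42.5°, groundspeed=205.2 kt
Leg 2: heading=252.7°, groundspeed=141.1 kt
Leg 3: heading=28.2°, groundspeed=195.9 kt
Leg 4: heading=204.1°, groundspeed=175.5 kt
Leg 5: heading=189.0°, groundspeed=187.3 kt

Leg 1: desired track 53.6°; wind correction -11.1° → command heading 42.5°, groundspeed 205.2 kt
Leg 2: desired track 243.4°; wind correction +9.3° → command heading 252.7°, groundspeed 141.1 kt
Leg 3: desired track 41.2°; wind correction -13.0° → command heading 28.2°, groundspeed 195.9 kt
Leg 4: desired track 189.3°; wind correction +14.8° → command heading 204.1°, groundspeed 175.5 kt
Leg 5: desired track 174.9°; wind correction +14.1° → command heading 189.0°, groundspeed 187.3 kt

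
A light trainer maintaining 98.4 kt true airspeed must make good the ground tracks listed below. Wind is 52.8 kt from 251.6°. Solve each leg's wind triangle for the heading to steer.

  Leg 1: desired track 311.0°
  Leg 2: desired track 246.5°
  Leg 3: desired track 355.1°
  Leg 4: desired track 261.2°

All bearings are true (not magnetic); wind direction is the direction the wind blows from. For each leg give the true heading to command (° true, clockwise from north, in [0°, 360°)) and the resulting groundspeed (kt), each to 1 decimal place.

Leg 1: heading=283.5°, groundspeed=60.4 kt
Leg 2: heading=249.2°, groundspeed=45.7 kt
Leg 3: heading=323.6°, groundspeed=96.3 kt
Leg 4: heading=256.1°, groundspeed=45.9 kt

Leg 1: desired track 311.0°; wind correction -27.5° → command heading 283.5°, groundspeed 60.4 kt
Leg 2: desired track 246.5°; wind correction +2.7° → command heading 249.2°, groundspeed 45.7 kt
Leg 3: desired track 355.1°; wind correction -31.5° → command heading 323.6°, groundspeed 96.3 kt
Leg 4: desired track 261.2°; wind correction -5.1° → command heading 256.1°, groundspeed 45.9 kt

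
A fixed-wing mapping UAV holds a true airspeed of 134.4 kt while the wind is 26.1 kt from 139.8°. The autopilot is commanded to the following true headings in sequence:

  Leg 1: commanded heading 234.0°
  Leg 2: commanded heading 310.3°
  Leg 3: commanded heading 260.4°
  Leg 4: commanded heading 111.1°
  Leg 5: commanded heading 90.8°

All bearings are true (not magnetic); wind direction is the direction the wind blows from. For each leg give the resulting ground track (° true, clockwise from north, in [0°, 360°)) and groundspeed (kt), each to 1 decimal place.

Leg 1: heading 234.0°; drift +10.8° → track 244.8°, groundspeed 138.8 kt
Leg 2: heading 310.3°; drift +1.5° → track 311.8°, groundspeed 160.2 kt
Leg 3: heading 260.4°; drift +8.6° → track 269.0°, groundspeed 149.4 kt
Leg 4: heading 111.1°; drift -6.4° → track 104.7°, groundspeed 112.2 kt
Leg 5: heading 90.8°; drift -9.5° → track 81.3°, groundspeed 118.9 kt

Leg 1: track=244.8°, groundspeed=138.8 kt
Leg 2: track=311.8°, groundspeed=160.2 kt
Leg 3: track=269.0°, groundspeed=149.4 kt
Leg 4: track=104.7°, groundspeed=112.2 kt
Leg 5: track=81.3°, groundspeed=118.9 kt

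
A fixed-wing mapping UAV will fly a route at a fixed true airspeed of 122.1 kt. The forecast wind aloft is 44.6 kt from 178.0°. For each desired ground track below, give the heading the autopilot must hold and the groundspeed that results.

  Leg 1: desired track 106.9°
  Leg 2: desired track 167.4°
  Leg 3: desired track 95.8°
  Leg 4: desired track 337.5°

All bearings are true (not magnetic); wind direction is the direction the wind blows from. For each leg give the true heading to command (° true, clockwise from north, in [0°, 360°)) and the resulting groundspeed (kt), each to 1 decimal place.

Leg 1: heading=127.1°, groundspeed=100.1 kt
Leg 2: heading=171.3°, groundspeed=78.0 kt
Leg 3: heading=117.0°, groundspeed=107.8 kt
Leg 4: heading=330.2°, groundspeed=162.9 kt

Leg 1: desired track 106.9°; wind correction +20.2° → command heading 127.1°, groundspeed 100.1 kt
Leg 2: desired track 167.4°; wind correction +3.9° → command heading 171.3°, groundspeed 78.0 kt
Leg 3: desired track 95.8°; wind correction +21.2° → command heading 117.0°, groundspeed 107.8 kt
Leg 4: desired track 337.5°; wind correction -7.3° → command heading 330.2°, groundspeed 162.9 kt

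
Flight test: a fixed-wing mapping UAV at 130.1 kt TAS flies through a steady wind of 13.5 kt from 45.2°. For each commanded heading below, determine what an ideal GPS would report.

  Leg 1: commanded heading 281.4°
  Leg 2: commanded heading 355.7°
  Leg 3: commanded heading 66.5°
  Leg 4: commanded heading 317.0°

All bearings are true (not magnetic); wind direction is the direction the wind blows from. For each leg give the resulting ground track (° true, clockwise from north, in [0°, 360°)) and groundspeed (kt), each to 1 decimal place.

Leg 1: heading 281.4°; drift -4.7° → track 276.7°, groundspeed 138.1 kt
Leg 2: heading 355.7°; drift -4.8° → track 350.9°, groundspeed 121.8 kt
Leg 3: heading 66.5°; drift +2.4° → track 68.9°, groundspeed 117.6 kt
Leg 4: heading 317.0°; drift -5.9° → track 311.1°, groundspeed 130.4 kt

Leg 1: track=276.7°, groundspeed=138.1 kt
Leg 2: track=350.9°, groundspeed=121.8 kt
Leg 3: track=68.9°, groundspeed=117.6 kt
Leg 4: track=311.1°, groundspeed=130.4 kt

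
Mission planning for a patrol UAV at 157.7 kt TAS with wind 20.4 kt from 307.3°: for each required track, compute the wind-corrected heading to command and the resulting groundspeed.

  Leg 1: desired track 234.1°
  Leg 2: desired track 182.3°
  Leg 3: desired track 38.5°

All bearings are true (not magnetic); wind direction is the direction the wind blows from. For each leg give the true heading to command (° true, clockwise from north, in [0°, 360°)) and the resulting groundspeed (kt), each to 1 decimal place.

Leg 1: heading=241.2°, groundspeed=150.6 kt
Leg 2: heading=188.4°, groundspeed=168.5 kt
Leg 3: heading=31.1°, groundspeed=156.8 kt

Leg 1: desired track 234.1°; wind correction +7.1° → command heading 241.2°, groundspeed 150.6 kt
Leg 2: desired track 182.3°; wind correction +6.1° → command heading 188.4°, groundspeed 168.5 kt
Leg 3: desired track 38.5°; wind correction -7.4° → command heading 31.1°, groundspeed 156.8 kt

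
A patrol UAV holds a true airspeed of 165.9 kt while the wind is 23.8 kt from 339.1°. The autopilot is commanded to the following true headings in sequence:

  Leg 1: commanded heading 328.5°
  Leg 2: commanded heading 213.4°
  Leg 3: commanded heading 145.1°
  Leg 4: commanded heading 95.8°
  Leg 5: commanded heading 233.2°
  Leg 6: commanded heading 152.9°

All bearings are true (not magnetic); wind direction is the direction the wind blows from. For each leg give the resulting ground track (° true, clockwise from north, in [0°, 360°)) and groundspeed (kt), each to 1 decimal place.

Leg 1: track=326.7°, groundspeed=142.6 kt
Leg 2: track=207.3°, groundspeed=180.8 kt
Leg 3: track=146.8°, groundspeed=189.1 kt
Leg 4: track=102.7°, groundspeed=177.9 kt
Leg 5: track=225.6°, groundspeed=173.9 kt
Leg 6: track=153.7°, groundspeed=189.6 kt

Leg 1: heading 328.5°; drift -1.8° → track 326.7°, groundspeed 142.6 kt
Leg 2: heading 213.4°; drift -6.1° → track 207.3°, groundspeed 180.8 kt
Leg 3: heading 145.1°; drift +1.7° → track 146.8°, groundspeed 189.1 kt
Leg 4: heading 95.8°; drift +6.9° → track 102.7°, groundspeed 177.9 kt
Leg 5: heading 233.2°; drift -7.6° → track 225.6°, groundspeed 173.9 kt
Leg 6: heading 152.9°; drift +0.8° → track 153.7°, groundspeed 189.6 kt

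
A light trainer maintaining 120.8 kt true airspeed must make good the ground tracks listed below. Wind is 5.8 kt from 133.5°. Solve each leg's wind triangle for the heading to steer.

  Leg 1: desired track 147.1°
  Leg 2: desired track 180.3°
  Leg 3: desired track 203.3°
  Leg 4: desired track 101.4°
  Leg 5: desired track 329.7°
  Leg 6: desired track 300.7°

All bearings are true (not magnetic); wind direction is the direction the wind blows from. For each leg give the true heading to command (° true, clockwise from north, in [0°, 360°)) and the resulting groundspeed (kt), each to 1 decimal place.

Leg 1: heading=146.5°, groundspeed=115.2 kt
Leg 2: heading=178.3°, groundspeed=116.8 kt
Leg 3: heading=200.7°, groundspeed=118.7 kt
Leg 4: heading=102.9°, groundspeed=115.8 kt
Leg 5: heading=330.5°, groundspeed=126.4 kt
Leg 6: heading=300.1°, groundspeed=126.4 kt

Leg 1: desired track 147.1°; wind correction -0.6° → command heading 146.5°, groundspeed 115.2 kt
Leg 2: desired track 180.3°; wind correction -2.0° → command heading 178.3°, groundspeed 116.8 kt
Leg 3: desired track 203.3°; wind correction -2.6° → command heading 200.7°, groundspeed 118.7 kt
Leg 4: desired track 101.4°; wind correction +1.5° → command heading 102.9°, groundspeed 115.8 kt
Leg 5: desired track 329.7°; wind correction +0.8° → command heading 330.5°, groundspeed 126.4 kt
Leg 6: desired track 300.7°; wind correction -0.6° → command heading 300.1°, groundspeed 126.4 kt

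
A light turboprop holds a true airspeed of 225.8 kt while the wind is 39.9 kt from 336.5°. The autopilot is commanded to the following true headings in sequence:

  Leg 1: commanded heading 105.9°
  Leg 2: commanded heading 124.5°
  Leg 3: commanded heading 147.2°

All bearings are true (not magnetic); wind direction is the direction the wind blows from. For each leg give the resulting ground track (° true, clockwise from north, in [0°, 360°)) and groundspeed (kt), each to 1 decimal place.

Leg 1: track=112.9°, groundspeed=253.0 kt
Leg 2: track=129.2°, groundspeed=260.5 kt
Leg 3: track=148.6°, groundspeed=265.3 kt

Leg 1: heading 105.9°; drift +7.0° → track 112.9°, groundspeed 253.0 kt
Leg 2: heading 124.5°; drift +4.7° → track 129.2°, groundspeed 260.5 kt
Leg 3: heading 147.2°; drift +1.4° → track 148.6°, groundspeed 265.3 kt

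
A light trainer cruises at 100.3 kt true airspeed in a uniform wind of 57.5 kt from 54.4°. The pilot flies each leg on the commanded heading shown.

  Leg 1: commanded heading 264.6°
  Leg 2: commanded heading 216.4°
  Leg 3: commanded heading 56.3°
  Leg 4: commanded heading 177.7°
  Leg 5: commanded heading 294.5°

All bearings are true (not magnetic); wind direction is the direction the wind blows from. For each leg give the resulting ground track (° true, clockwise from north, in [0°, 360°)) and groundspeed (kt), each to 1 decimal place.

Leg 1: track=253.7°, groundspeed=152.8 kt
Leg 2: track=222.9°, groundspeed=156.0 kt
Leg 3: track=58.8°, groundspeed=42.9 kt
Leg 4: track=197.7°, groundspeed=140.4 kt
Leg 5: track=273.4°, groundspeed=138.3 kt

Leg 1: heading 264.6°; drift -10.9° → track 253.7°, groundspeed 152.8 kt
Leg 2: heading 216.4°; drift +6.5° → track 222.9°, groundspeed 156.0 kt
Leg 3: heading 56.3°; drift +2.5° → track 58.8°, groundspeed 42.9 kt
Leg 4: heading 177.7°; drift +20.0° → track 197.7°, groundspeed 140.4 kt
Leg 5: heading 294.5°; drift -21.1° → track 273.4°, groundspeed 138.3 kt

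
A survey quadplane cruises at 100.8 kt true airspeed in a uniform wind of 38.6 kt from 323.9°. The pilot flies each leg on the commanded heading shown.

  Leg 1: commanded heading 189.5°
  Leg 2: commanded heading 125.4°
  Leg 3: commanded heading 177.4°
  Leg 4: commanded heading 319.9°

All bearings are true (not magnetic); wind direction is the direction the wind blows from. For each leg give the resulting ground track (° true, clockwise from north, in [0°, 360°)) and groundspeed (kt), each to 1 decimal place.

Leg 1: track=177.3°, groundspeed=130.7 kt
Leg 2: track=130.5°, groundspeed=138.0 kt
Leg 3: track=168.3°, groundspeed=134.7 kt
Leg 4: track=317.4°, groundspeed=62.4 kt

Leg 1: heading 189.5°; drift -12.2° → track 177.3°, groundspeed 130.7 kt
Leg 2: heading 125.4°; drift +5.1° → track 130.5°, groundspeed 138.0 kt
Leg 3: heading 177.4°; drift -9.1° → track 168.3°, groundspeed 134.7 kt
Leg 4: heading 319.9°; drift -2.5° → track 317.4°, groundspeed 62.4 kt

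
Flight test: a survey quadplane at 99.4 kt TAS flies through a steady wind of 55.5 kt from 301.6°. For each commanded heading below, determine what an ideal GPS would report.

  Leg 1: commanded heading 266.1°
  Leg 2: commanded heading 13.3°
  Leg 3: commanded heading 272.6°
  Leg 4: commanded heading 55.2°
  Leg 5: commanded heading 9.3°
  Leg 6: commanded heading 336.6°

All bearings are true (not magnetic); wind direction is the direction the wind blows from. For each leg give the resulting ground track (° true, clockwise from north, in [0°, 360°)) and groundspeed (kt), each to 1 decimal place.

Leg 1: track=235.4°, groundspeed=63.1 kt
Leg 2: track=46.0°, groundspeed=97.4 kt
Leg 3: track=244.7°, groundspeed=57.5 kt
Leg 4: track=77.9°, groundspeed=131.8 kt
Leg 5: track=42.5°, groundspeed=93.7 kt
Leg 6: track=7.1°, groundspeed=62.6 kt

Leg 1: heading 266.1°; drift -30.7° → track 235.4°, groundspeed 63.1 kt
Leg 2: heading 13.3°; drift +32.7° → track 46.0°, groundspeed 97.4 kt
Leg 3: heading 272.6°; drift -27.9° → track 244.7°, groundspeed 57.5 kt
Leg 4: heading 55.2°; drift +22.7° → track 77.9°, groundspeed 131.8 kt
Leg 5: heading 9.3°; drift +33.2° → track 42.5°, groundspeed 93.7 kt
Leg 6: heading 336.6°; drift +30.5° → track 7.1°, groundspeed 62.6 kt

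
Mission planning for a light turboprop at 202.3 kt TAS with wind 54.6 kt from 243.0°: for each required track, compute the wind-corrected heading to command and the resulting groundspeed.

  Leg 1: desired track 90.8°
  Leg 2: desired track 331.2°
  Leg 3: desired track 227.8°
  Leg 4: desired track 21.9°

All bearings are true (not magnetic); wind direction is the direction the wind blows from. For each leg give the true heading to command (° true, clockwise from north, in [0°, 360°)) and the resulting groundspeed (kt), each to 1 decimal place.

Leg 1: heading=98.0°, groundspeed=249.0 kt
Leg 2: heading=315.5°, groundspeed=193.1 kt
Leg 3: heading=231.9°, groundspeed=149.1 kt
Leg 4: heading=11.7°, groundspeed=240.2 kt

Leg 1: desired track 90.8°; wind correction +7.2° → command heading 98.0°, groundspeed 249.0 kt
Leg 2: desired track 331.2°; wind correction -15.7° → command heading 315.5°, groundspeed 193.1 kt
Leg 3: desired track 227.8°; wind correction +4.1° → command heading 231.9°, groundspeed 149.1 kt
Leg 4: desired track 21.9°; wind correction -10.2° → command heading 11.7°, groundspeed 240.2 kt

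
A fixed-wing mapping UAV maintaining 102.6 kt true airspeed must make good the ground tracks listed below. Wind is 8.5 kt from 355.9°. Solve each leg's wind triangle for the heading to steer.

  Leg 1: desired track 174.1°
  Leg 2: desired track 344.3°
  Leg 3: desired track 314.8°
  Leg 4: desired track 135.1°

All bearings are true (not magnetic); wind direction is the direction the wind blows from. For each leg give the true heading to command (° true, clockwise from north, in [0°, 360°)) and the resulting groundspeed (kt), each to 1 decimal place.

Leg 1: heading=174.0°, groundspeed=111.1 kt
Leg 2: heading=345.3°, groundspeed=94.3 kt
Leg 3: heading=317.9°, groundspeed=96.0 kt
Leg 4: heading=132.0°, groundspeed=108.9 kt

Leg 1: desired track 174.1°; wind correction -0.1° → command heading 174.0°, groundspeed 111.1 kt
Leg 2: desired track 344.3°; wind correction +1.0° → command heading 345.3°, groundspeed 94.3 kt
Leg 3: desired track 314.8°; wind correction +3.1° → command heading 317.9°, groundspeed 96.0 kt
Leg 4: desired track 135.1°; wind correction -3.1° → command heading 132.0°, groundspeed 108.9 kt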